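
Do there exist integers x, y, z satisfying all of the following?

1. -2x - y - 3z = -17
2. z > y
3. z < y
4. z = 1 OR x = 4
No

A contradictory subset is {z > y, z < y}. No integer assignment can satisfy these jointly:

  - z > y: bounds one variable relative to another variable
  - z < y: bounds one variable relative to another variable

Direct contradiction: z > y and y > z cannot both hold.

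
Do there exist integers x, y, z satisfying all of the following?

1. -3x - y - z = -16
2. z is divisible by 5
Yes

Take x = 0, y = 16, z = 0. Substituting into each constraint:
  (1) -3(0) + (-16) + 0 = -16 ✓
  (2) 0 = 5 × 0, remainder 0 ✓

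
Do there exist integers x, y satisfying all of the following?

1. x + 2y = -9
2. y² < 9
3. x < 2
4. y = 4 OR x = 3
No

A contradictory subset is {y² < 9, x < 2, y = 4 OR x = 3}. No integer assignment can satisfy these jointly:

  - y² < 9: restricts y to |y| ≤ 2
  - x < 2: bounds one variable relative to a constant
  - y = 4 OR x = 3: forces a choice: either y = 4 or x = 3

Split on the disjunction (y = 4 OR x = 3):
  • If y = 4: this contradicts y² < 9, which requires |y| ≤ 2.
  • If x = 3: this contradicts the bound x ≤ 1.
Both branches are infeasible, so the system has no integer solution.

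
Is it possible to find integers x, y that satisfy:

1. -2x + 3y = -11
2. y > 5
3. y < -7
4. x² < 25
No

A contradictory subset is {y > 5, y < -7}. No integer assignment can satisfy these jointly:

  - y > 5: bounds one variable relative to a constant
  - y < -7: bounds one variable relative to a constant

Direct contradiction: the bounds on y require y ≥ 6 and y ≤ -8 simultaneously, which is empty.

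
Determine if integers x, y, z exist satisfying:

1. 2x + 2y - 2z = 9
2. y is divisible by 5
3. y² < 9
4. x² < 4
No

Even the single constraint (2x + 2y - 2z = 9) is infeasible over the integers.

  - 2x + 2y - 2z = 9: every term on the left is divisible by 2, so the LHS ≡ 0 (mod 2), but the RHS 9 is not — no integer solution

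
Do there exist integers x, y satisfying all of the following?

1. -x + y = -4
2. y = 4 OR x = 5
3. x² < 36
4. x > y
Yes

Take x = 5, y = 1. Substituting into each constraint:
  (1) (-5) + 1 = -4 ✓
  (2) x = 5, target 5 ✓ (second branch holds)
  (3) x² = (5)² = 25, and 25 < 36 ✓
  (4) 5 > 1 ✓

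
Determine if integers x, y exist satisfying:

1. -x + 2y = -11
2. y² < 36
Yes

Take x = 1, y = -5. Substituting into each constraint:
  (1) (-1) + 2(-5) = -11 ✓
  (2) y² = (-5)² = 25, and 25 < 36 ✓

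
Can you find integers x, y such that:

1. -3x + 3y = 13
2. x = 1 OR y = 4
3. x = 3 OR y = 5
No

Even the single constraint (-3x + 3y = 13) is infeasible over the integers.

  - -3x + 3y = 13: every term on the left is divisible by 3, so the LHS ≡ 0 (mod 3), but the RHS 13 is not — no integer solution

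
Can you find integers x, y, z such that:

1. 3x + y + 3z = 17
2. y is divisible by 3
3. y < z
No

A contradictory subset is {3x + y + 3z = 17, y is divisible by 3}. No integer assignment can satisfy these jointly:

  - 3x + y + 3z = 17: is a linear equation tying the variables together
  - y is divisible by 3: restricts y to multiples of 3

Modular obstruction: writing y = 3y', every remaining term of the linear equation is divisible by 3, so the left side is ≡ 0 (mod 3); but the right side 17 ≡ 2 (mod 3). No integers can satisfy it.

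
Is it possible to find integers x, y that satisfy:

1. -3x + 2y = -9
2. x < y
Yes

Take x = 11, y = 12. Substituting into each constraint:
  (1) -3(11) + 2(12) = -9 ✓
  (2) 11 < 12 ✓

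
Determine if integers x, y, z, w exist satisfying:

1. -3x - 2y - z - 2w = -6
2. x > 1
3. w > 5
Yes

Take x = 2, y = 0, z = -12, w = 6. Substituting into each constraint:
  (1) -3(2) - 2(0) + 12 - 2(6) = -6 ✓
  (2) 2 > 1 ✓
  (3) 6 > 5 ✓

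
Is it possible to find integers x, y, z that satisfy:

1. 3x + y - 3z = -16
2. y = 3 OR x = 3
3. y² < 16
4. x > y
Yes

Take x = 3, y = 2, z = 9. Substituting into each constraint:
  (1) 3(3) + 2 - 3(9) = -16 ✓
  (2) x = 3, target 3 ✓ (second branch holds)
  (3) y² = (2)² = 4, and 4 < 16 ✓
  (4) 3 > 2 ✓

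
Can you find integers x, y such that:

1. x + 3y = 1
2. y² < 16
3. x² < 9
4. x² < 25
Yes

Take x = 1, y = 0. Substituting into each constraint:
  (1) 1 + 3(0) = 1 ✓
  (2) y² = (0)² = 0, and 0 < 16 ✓
  (3) x² = (1)² = 1, and 1 < 9 ✓
  (4) x² = (1)² = 1, and 1 < 25 ✓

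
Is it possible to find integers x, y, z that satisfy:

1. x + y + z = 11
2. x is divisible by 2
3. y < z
Yes

Take x = 12, y = -1, z = 0. Substituting into each constraint:
  (1) 12 + (-1) + 0 = 11 ✓
  (2) 12 = 2 × 6, remainder 0 ✓
  (3) -1 < 0 ✓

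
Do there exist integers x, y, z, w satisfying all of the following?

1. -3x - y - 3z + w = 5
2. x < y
Yes

Take x = 0, y = 1, z = -2, w = 0. Substituting into each constraint:
  (1) -3(0) + (-1) - 3(-2) + 0 = 5 ✓
  (2) 0 < 1 ✓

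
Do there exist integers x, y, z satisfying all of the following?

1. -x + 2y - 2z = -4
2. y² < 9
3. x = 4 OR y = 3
Yes

Take x = 4, y = 0, z = 0. Substituting into each constraint:
  (1) (-4) + 2(0) - 2(0) = -4 ✓
  (2) y² = (0)² = 0, and 0 < 9 ✓
  (3) x = 4, target 4 ✓ (first branch holds)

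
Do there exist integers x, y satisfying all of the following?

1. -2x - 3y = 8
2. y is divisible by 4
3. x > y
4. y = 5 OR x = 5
No

The full constraint system is jointly infeasible over the integers. Each constraint and what it forces:

  - -2x - 3y = 8: is a linear equation tying the variables together
  - y is divisible by 4: restricts y to multiples of 4
  - x > y: bounds one variable relative to another variable
  - y = 5 OR x = 5: forces a choice: either y = 5 or x = 5

Split on the disjunction (y = 5 OR x = 5):
  • If y = 5: this contradicts the divisibility constraint — 5 is not a multiple of 4.
  • If x = 5: with x = 5, writing y = 4y', every remaining term of the linear equation is divisible by 12, so the left side is ≡ 0 (mod 12); but the right side 18 ≡ 6 (mod 12). No integers can satisfy it.
Both branches are infeasible, so the system has no integer solution.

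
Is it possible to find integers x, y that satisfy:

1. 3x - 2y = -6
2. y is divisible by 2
Yes

Take x = -2, y = 0. Substituting into each constraint:
  (1) 3(-2) - 2(0) = -6 ✓
  (2) 0 = 2 × 0, remainder 0 ✓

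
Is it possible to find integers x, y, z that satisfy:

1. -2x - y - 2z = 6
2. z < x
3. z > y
Yes

Take x = 1, y = -8, z = 0. Substituting into each constraint:
  (1) -2(1) + 8 - 2(0) = 6 ✓
  (2) 0 < 1 ✓
  (3) 0 > -8 ✓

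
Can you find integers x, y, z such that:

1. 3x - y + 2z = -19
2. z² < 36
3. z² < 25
Yes

Take x = 0, y = 19, z = 0. Substituting into each constraint:
  (1) 3(0) + (-19) + 2(0) = -19 ✓
  (2) z² = (0)² = 0, and 0 < 36 ✓
  (3) z² = (0)² = 0, and 0 < 25 ✓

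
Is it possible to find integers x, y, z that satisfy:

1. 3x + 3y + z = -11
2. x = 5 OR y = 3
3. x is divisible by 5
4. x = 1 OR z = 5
No

A contradictory subset is {3x + 3y + z = -11, x is divisible by 5, x = 1 OR z = 5}. No integer assignment can satisfy these jointly:

  - 3x + 3y + z = -11: is a linear equation tying the variables together
  - x is divisible by 5: restricts x to multiples of 5
  - x = 1 OR z = 5: forces a choice: either x = 1 or z = 5

Split on the disjunction (x = 1 OR z = 5):
  • If x = 1: this contradicts the divisibility constraint — 1 is not a multiple of 5.
  • If z = 5: with z = 5, writing x = 5x', every remaining term of the linear equation is divisible by 3, so the left side is ≡ 0 (mod 3); but the right side -16 ≡ 2 (mod 3). No integers can satisfy it.
Both branches are infeasible, so the system has no integer solution.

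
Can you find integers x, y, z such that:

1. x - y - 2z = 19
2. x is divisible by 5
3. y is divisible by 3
Yes

Take x = 5, y = 0, z = -7. Substituting into each constraint:
  (1) 5 + 0 - 2(-7) = 19 ✓
  (2) 5 = 5 × 1, remainder 0 ✓
  (3) 0 = 3 × 0, remainder 0 ✓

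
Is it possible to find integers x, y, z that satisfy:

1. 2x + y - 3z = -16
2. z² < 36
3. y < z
Yes

Take x = -5, y = 0, z = 2. Substituting into each constraint:
  (1) 2(-5) + 0 - 3(2) = -16 ✓
  (2) z² = (2)² = 4, and 4 < 36 ✓
  (3) 0 < 2 ✓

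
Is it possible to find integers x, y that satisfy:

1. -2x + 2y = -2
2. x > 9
Yes

Take x = 10, y = 9. Substituting into each constraint:
  (1) -2(10) + 2(9) = -2 ✓
  (2) 10 > 9 ✓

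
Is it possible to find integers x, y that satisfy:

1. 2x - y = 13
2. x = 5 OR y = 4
Yes

Take x = 5, y = -3. Substituting into each constraint:
  (1) 2(5) + 3 = 13 ✓
  (2) x = 5, target 5 ✓ (first branch holds)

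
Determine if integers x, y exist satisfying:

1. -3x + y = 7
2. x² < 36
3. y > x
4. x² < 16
Yes

Take x = -3, y = -2. Substituting into each constraint:
  (1) -3(-3) + (-2) = 7 ✓
  (2) x² = (-3)² = 9, and 9 < 36 ✓
  (3) -2 > -3 ✓
  (4) x² = (-3)² = 9, and 9 < 16 ✓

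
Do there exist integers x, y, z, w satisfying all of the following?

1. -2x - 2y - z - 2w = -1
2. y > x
Yes

Take x = 0, y = 1, z = -1, w = 0. Substituting into each constraint:
  (1) -2(0) - 2(1) + 1 - 2(0) = -1 ✓
  (2) 1 > 0 ✓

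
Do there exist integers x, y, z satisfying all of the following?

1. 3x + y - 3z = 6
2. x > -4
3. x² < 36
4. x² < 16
Yes

Take x = 2, y = 0, z = 0. Substituting into each constraint:
  (1) 3(2) + 0 - 3(0) = 6 ✓
  (2) 2 > -4 ✓
  (3) x² = (2)² = 4, and 4 < 36 ✓
  (4) x² = (2)² = 4, and 4 < 16 ✓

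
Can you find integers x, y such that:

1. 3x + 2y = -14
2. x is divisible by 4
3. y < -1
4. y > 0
No

A contradictory subset is {y < -1, y > 0}. No integer assignment can satisfy these jointly:

  - y < -1: bounds one variable relative to a constant
  - y > 0: bounds one variable relative to a constant

Direct contradiction: the bounds on y require y ≥ 1 and y ≤ -2 simultaneously, which is empty.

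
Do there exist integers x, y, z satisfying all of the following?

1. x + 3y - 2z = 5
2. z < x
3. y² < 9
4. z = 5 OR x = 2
Yes

Take x = 18, y = -1, z = 5. Substituting into each constraint:
  (1) 18 + 3(-1) - 2(5) = 5 ✓
  (2) 5 < 18 ✓
  (3) y² = (-1)² = 1, and 1 < 9 ✓
  (4) z = 5, target 5 ✓ (first branch holds)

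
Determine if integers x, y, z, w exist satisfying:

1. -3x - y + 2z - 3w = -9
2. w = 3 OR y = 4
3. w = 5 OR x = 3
Yes

Take x = -4, y = 4, z = -1, w = 5. Substituting into each constraint:
  (1) -3(-4) + (-4) + 2(-1) - 3(5) = -9 ✓
  (2) y = 4, target 4 ✓ (second branch holds)
  (3) w = 5, target 5 ✓ (first branch holds)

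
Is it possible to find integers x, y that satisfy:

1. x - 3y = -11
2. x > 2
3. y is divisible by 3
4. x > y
Yes

Take x = 7, y = 6. Substituting into each constraint:
  (1) 7 - 3(6) = -11 ✓
  (2) 7 > 2 ✓
  (3) 6 = 3 × 2, remainder 0 ✓
  (4) 7 > 6 ✓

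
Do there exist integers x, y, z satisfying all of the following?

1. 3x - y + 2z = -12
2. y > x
Yes

Take x = -2, y = 0, z = -3. Substituting into each constraint:
  (1) 3(-2) + 0 + 2(-3) = -12 ✓
  (2) 0 > -2 ✓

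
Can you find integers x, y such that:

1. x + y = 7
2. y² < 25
Yes

Take x = 7, y = 0. Substituting into each constraint:
  (1) 7 + 0 = 7 ✓
  (2) y² = (0)² = 0, and 0 < 25 ✓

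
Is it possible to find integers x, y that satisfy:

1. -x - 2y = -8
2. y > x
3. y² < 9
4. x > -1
No

A contradictory subset is {-x - 2y = -8, y > x, y² < 9}. No integer assignment can satisfy these jointly:

  - -x - 2y = -8: is a linear equation tying the variables together
  - y > x: bounds one variable relative to another variable
  - y² < 9: restricts y to |y| ≤ 2

Propagating the comparison: x < y and y ≤ 2 give x ≤ 1. Range argument: with x ∈ [−∞, 1], y ∈ [-2, 2], the left side of the equation is at least -5, but the right side is -8 < -5. No integer solution exists.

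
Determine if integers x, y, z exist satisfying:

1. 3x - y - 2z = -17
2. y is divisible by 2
Yes

Take x = -5, y = 2, z = 0. Substituting into each constraint:
  (1) 3(-5) + (-2) - 2(0) = -17 ✓
  (2) 2 = 2 × 1, remainder 0 ✓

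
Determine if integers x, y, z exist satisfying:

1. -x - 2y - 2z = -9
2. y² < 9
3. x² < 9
Yes

Take x = -1, y = 0, z = 5. Substituting into each constraint:
  (1) 1 - 2(0) - 2(5) = -9 ✓
  (2) y² = (0)² = 0, and 0 < 9 ✓
  (3) x² = (-1)² = 1, and 1 < 9 ✓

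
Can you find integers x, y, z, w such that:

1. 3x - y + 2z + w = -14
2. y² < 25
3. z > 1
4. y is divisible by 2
Yes

Take x = -6, y = 0, z = 2, w = 0. Substituting into each constraint:
  (1) 3(-6) + 0 + 2(2) + 0 = -14 ✓
  (2) y² = (0)² = 0, and 0 < 25 ✓
  (3) 2 > 1 ✓
  (4) 0 = 2 × 0, remainder 0 ✓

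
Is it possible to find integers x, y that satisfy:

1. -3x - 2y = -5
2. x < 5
Yes

Take x = 1, y = 1. Substituting into each constraint:
  (1) -3(1) - 2(1) = -5 ✓
  (2) 1 < 5 ✓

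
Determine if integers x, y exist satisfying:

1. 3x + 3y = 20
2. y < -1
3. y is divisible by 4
No

Even the single constraint (3x + 3y = 20) is infeasible over the integers.

  - 3x + 3y = 20: every term on the left is divisible by 3, so the LHS ≡ 0 (mod 3), but the RHS 20 is not — no integer solution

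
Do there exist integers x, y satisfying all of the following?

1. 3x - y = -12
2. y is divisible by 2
Yes

Take x = -4, y = 0. Substituting into each constraint:
  (1) 3(-4) + 0 = -12 ✓
  (2) 0 = 2 × 0, remainder 0 ✓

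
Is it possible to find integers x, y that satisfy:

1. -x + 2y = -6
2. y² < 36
Yes

Take x = 0, y = -3. Substituting into each constraint:
  (1) 0 + 2(-3) = -6 ✓
  (2) y² = (-3)² = 9, and 9 < 36 ✓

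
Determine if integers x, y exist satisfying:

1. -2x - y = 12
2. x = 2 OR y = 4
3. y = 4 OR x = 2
Yes

Take x = 2, y = -16. Substituting into each constraint:
  (1) -2(2) + 16 = 12 ✓
  (2) x = 2, target 2 ✓ (first branch holds)
  (3) x = 2, target 2 ✓ (second branch holds)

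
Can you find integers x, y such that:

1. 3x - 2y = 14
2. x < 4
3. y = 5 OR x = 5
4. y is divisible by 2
No

A contradictory subset is {3x - 2y = 14, x < 4, y = 5 OR x = 5}. No integer assignment can satisfy these jointly:

  - 3x - 2y = 14: is a linear equation tying the variables together
  - x < 4: bounds one variable relative to a constant
  - y = 5 OR x = 5: forces a choice: either y = 5 or x = 5

Split on the disjunction (y = 5 OR x = 5):
  • If y = 5: the equation forces x = 8, which contradicts the bound x ≤ 3.
  • If x = 5: this contradicts the bound x ≤ 3.
Both branches are infeasible, so the system has no integer solution.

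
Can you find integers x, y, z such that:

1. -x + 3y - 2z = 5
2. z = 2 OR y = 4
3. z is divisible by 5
Yes

Take x = 7, y = 4, z = 0. Substituting into each constraint:
  (1) (-7) + 3(4) - 2(0) = 5 ✓
  (2) y = 4, target 4 ✓ (second branch holds)
  (3) 0 = 5 × 0, remainder 0 ✓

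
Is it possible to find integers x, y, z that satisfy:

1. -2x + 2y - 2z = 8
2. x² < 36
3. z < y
Yes

Take x = -3, y = 1, z = 0. Substituting into each constraint:
  (1) -2(-3) + 2(1) - 2(0) = 8 ✓
  (2) x² = (-3)² = 9, and 9 < 36 ✓
  (3) 0 < 1 ✓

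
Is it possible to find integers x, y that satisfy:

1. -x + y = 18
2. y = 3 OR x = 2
Yes

Take x = 2, y = 20. Substituting into each constraint:
  (1) (-2) + 20 = 18 ✓
  (2) x = 2, target 2 ✓ (second branch holds)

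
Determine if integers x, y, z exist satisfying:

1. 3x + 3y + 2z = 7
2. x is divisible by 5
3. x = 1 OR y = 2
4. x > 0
Yes

Take x = 5, y = 2, z = -7. Substituting into each constraint:
  (1) 3(5) + 3(2) + 2(-7) = 7 ✓
  (2) 5 = 5 × 1, remainder 0 ✓
  (3) y = 2, target 2 ✓ (second branch holds)
  (4) 5 > 0 ✓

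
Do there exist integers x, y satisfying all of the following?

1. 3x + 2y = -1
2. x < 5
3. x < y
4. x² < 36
Yes

Take x = -1, y = 1. Substituting into each constraint:
  (1) 3(-1) + 2(1) = -1 ✓
  (2) -1 < 5 ✓
  (3) -1 < 1 ✓
  (4) x² = (-1)² = 1, and 1 < 36 ✓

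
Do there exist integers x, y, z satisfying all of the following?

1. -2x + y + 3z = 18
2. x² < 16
Yes

Take x = 0, y = 0, z = 6. Substituting into each constraint:
  (1) -2(0) + 0 + 3(6) = 18 ✓
  (2) x² = (0)² = 0, and 0 < 16 ✓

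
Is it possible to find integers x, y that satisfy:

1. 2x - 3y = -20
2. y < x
Yes

Take x = 23, y = 22. Substituting into each constraint:
  (1) 2(23) - 3(22) = -20 ✓
  (2) 22 < 23 ✓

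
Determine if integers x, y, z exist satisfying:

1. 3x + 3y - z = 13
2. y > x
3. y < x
No

A contradictory subset is {y > x, y < x}. No integer assignment can satisfy these jointly:

  - y > x: bounds one variable relative to another variable
  - y < x: bounds one variable relative to another variable

Direct contradiction: y > x and x > y cannot both hold.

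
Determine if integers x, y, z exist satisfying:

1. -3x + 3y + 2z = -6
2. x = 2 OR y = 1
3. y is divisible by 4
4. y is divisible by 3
Yes

Take x = 2, y = 0, z = 0. Substituting into each constraint:
  (1) -3(2) + 3(0) + 2(0) = -6 ✓
  (2) x = 2, target 2 ✓ (first branch holds)
  (3) 0 = 4 × 0, remainder 0 ✓
  (4) 0 = 3 × 0, remainder 0 ✓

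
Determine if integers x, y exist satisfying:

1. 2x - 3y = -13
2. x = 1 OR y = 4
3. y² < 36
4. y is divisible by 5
Yes

Take x = 1, y = 5. Substituting into each constraint:
  (1) 2(1) - 3(5) = -13 ✓
  (2) x = 1, target 1 ✓ (first branch holds)
  (3) y² = (5)² = 25, and 25 < 36 ✓
  (4) 5 = 5 × 1, remainder 0 ✓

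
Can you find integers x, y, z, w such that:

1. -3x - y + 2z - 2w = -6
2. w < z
Yes

Take x = 0, y = 8, z = 0, w = -1. Substituting into each constraint:
  (1) -3(0) + (-8) + 2(0) - 2(-1) = -6 ✓
  (2) -1 < 0 ✓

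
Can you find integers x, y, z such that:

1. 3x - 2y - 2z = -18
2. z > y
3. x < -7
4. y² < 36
Yes

Take x = -8, y = -2, z = -1. Substituting into each constraint:
  (1) 3(-8) - 2(-2) - 2(-1) = -18 ✓
  (2) -1 > -2 ✓
  (3) -8 < -7 ✓
  (4) y² = (-2)² = 4, and 4 < 36 ✓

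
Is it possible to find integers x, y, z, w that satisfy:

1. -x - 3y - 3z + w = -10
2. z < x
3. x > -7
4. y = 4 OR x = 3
Yes

Take x = 1, y = 4, z = 0, w = 3. Substituting into each constraint:
  (1) (-1) - 3(4) - 3(0) + 3 = -10 ✓
  (2) 0 < 1 ✓
  (3) 1 > -7 ✓
  (4) y = 4, target 4 ✓ (first branch holds)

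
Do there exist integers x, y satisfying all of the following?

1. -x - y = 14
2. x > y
Yes

Take x = -6, y = -8. Substituting into each constraint:
  (1) 6 + 8 = 14 ✓
  (2) -6 > -8 ✓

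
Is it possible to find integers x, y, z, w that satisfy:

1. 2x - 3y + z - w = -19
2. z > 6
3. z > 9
Yes

Take x = 0, y = 10, z = 11, w = 0. Substituting into each constraint:
  (1) 2(0) - 3(10) + 11 + 0 = -19 ✓
  (2) 11 > 6 ✓
  (3) 11 > 9 ✓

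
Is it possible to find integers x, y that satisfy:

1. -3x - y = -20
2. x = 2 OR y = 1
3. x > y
No

The full constraint system is jointly infeasible over the integers. Each constraint and what it forces:

  - -3x - y = -20: is a linear equation tying the variables together
  - x = 2 OR y = 1: forces a choice: either x = 2 or y = 1
  - x > y: bounds one variable relative to another variable

Split on the disjunction (x = 2 OR y = 1):
  • If x = 2: the equation forces y = 14, giving (x, y) = (2, 14), which violates x > y.
  • If y = 1: with y = 1, every remaining term of the linear equation is divisible by 3, so the left side is ≡ 0 (mod 3); but the right side -19 ≡ 2 (mod 3). No integers can satisfy it.
Both branches are infeasible, so the system has no integer solution.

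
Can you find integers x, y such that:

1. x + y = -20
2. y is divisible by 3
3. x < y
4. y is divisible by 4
Yes

Take x = -20, y = 0. Substituting into each constraint:
  (1) (-20) + 0 = -20 ✓
  (2) 0 = 3 × 0, remainder 0 ✓
  (3) -20 < 0 ✓
  (4) 0 = 4 × 0, remainder 0 ✓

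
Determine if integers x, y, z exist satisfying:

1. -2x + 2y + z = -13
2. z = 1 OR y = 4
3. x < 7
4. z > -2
Yes

Take x = 6, y = -1, z = 1. Substituting into each constraint:
  (1) -2(6) + 2(-1) + 1 = -13 ✓
  (2) z = 1, target 1 ✓ (first branch holds)
  (3) 6 < 7 ✓
  (4) 1 > -2 ✓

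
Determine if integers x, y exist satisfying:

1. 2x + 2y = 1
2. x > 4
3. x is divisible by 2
No

Even the single constraint (2x + 2y = 1) is infeasible over the integers.

  - 2x + 2y = 1: every term on the left is divisible by 2, so the LHS ≡ 0 (mod 2), but the RHS 1 is not — no integer solution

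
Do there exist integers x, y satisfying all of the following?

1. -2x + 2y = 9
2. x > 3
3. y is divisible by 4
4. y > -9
No

Even the single constraint (-2x + 2y = 9) is infeasible over the integers.

  - -2x + 2y = 9: every term on the left is divisible by 2, so the LHS ≡ 0 (mod 2), but the RHS 9 is not — no integer solution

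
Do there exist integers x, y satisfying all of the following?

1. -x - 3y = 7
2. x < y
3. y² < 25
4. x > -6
Yes

Take x = -4, y = -1. Substituting into each constraint:
  (1) 4 - 3(-1) = 7 ✓
  (2) -4 < -1 ✓
  (3) y² = (-1)² = 1, and 1 < 25 ✓
  (4) -4 > -6 ✓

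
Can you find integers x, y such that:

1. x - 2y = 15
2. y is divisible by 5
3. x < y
Yes

Take x = -25, y = -20. Substituting into each constraint:
  (1) (-25) - 2(-20) = 15 ✓
  (2) -20 = 5 × -4, remainder 0 ✓
  (3) -25 < -20 ✓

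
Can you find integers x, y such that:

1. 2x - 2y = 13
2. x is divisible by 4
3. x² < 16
No

Even the single constraint (2x - 2y = 13) is infeasible over the integers.

  - 2x - 2y = 13: every term on the left is divisible by 2, so the LHS ≡ 0 (mod 2), but the RHS 13 is not — no integer solution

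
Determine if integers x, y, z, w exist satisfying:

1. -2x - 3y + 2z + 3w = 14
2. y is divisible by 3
Yes

Take x = -7, y = 0, z = 0, w = 0. Substituting into each constraint:
  (1) -2(-7) - 3(0) + 2(0) + 3(0) = 14 ✓
  (2) 0 = 3 × 0, remainder 0 ✓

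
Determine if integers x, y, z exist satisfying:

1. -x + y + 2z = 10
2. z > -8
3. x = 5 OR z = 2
Yes

Take x = 0, y = 6, z = 2. Substituting into each constraint:
  (1) 0 + 6 + 2(2) = 10 ✓
  (2) 2 > -8 ✓
  (3) z = 2, target 2 ✓ (second branch holds)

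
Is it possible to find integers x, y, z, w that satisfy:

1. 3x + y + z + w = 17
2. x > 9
Yes

Take x = 10, y = 0, z = 0, w = -13. Substituting into each constraint:
  (1) 3(10) + 0 + 0 + (-13) = 17 ✓
  (2) 10 > 9 ✓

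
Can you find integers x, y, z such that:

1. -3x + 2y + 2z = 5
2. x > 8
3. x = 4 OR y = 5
Yes

Take x = 9, y = 5, z = 11. Substituting into each constraint:
  (1) -3(9) + 2(5) + 2(11) = 5 ✓
  (2) 9 > 8 ✓
  (3) y = 5, target 5 ✓ (second branch holds)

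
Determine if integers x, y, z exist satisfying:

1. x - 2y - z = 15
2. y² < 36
Yes

Take x = 0, y = 0, z = -15. Substituting into each constraint:
  (1) 0 - 2(0) + 15 = 15 ✓
  (2) y² = (0)² = 0, and 0 < 36 ✓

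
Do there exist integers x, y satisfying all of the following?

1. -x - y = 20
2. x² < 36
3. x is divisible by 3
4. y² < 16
No

A contradictory subset is {-x - y = 20, x² < 36, y² < 16}. No integer assignment can satisfy these jointly:

  - -x - y = 20: is a linear equation tying the variables together
  - x² < 36: restricts x to |x| ≤ 5
  - y² < 16: restricts y to |y| ≤ 3

Range argument: with x ∈ [-5, 5], y ∈ [-3, 3], the left side of the equation is at most 8, but the right side is 20 > 8. No integer solution exists.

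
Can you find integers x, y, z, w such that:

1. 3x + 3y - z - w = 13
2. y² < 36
Yes

Take x = 0, y = 0, z = 0, w = -13. Substituting into each constraint:
  (1) 3(0) + 3(0) + 0 + 13 = 13 ✓
  (2) y² = (0)² = 0, and 0 < 36 ✓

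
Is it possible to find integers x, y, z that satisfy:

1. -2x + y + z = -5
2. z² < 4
Yes

Take x = 3, y = 1, z = 0. Substituting into each constraint:
  (1) -2(3) + 1 + 0 = -5 ✓
  (2) z² = (0)² = 0, and 0 < 4 ✓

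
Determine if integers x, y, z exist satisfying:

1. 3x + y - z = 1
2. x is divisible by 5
Yes

Take x = 0, y = 1, z = 0. Substituting into each constraint:
  (1) 3(0) + 1 + 0 = 1 ✓
  (2) 0 = 5 × 0, remainder 0 ✓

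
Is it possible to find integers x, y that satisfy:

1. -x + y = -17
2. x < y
No

The full constraint system is jointly infeasible over the integers. Each constraint and what it forces:

  - -x + y = -17: is a linear equation tying the variables together
  - x < y: bounds one variable relative to another variable

From the equation, x − y = 17, i.e. y − x = -17; but y > x requires y − x ≥ 1. Contradiction.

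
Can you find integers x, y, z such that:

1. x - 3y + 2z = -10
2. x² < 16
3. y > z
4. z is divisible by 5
Yes

Take x = 3, y = 11, z = 10. Substituting into each constraint:
  (1) 3 - 3(11) + 2(10) = -10 ✓
  (2) x² = (3)² = 9, and 9 < 16 ✓
  (3) 11 > 10 ✓
  (4) 10 = 5 × 2, remainder 0 ✓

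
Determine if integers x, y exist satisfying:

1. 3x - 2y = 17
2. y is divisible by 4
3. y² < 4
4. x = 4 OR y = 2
No

A contradictory subset is {3x - 2y = 17, y² < 4, x = 4 OR y = 2}. No integer assignment can satisfy these jointly:

  - 3x - 2y = 17: is a linear equation tying the variables together
  - y² < 4: restricts y to |y| ≤ 1
  - x = 4 OR y = 2: forces a choice: either x = 4 or y = 2

Split on the disjunction (x = 4 OR y = 2):
  • If x = 4: with x = 4, every remaining term of the linear equation is divisible by 2, so the left side is ≡ 0 (mod 2); but the right side 5 ≡ 1 (mod 2). No integers can satisfy it.
  • If y = 2: this contradicts y² < 4, which requires |y| ≤ 1.
Both branches are infeasible, so the system has no integer solution.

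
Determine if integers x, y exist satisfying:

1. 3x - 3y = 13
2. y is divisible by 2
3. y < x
No

Even the single constraint (3x - 3y = 13) is infeasible over the integers.

  - 3x - 3y = 13: every term on the left is divisible by 3, so the LHS ≡ 0 (mod 3), but the RHS 13 is not — no integer solution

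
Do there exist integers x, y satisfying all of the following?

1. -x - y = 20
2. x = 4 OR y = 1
Yes

Take x = 4, y = -24. Substituting into each constraint:
  (1) (-4) + 24 = 20 ✓
  (2) x = 4, target 4 ✓ (first branch holds)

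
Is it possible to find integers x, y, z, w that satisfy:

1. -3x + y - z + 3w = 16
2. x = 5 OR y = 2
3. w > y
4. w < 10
Yes

Take x = -2, y = 2, z = 1, w = 3. Substituting into each constraint:
  (1) -3(-2) + 2 + (-1) + 3(3) = 16 ✓
  (2) y = 2, target 2 ✓ (second branch holds)
  (3) 3 > 2 ✓
  (4) 3 < 10 ✓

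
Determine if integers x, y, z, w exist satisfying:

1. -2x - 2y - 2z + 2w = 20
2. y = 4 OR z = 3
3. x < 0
Yes

Take x = -14, y = 4, z = 0, w = 0. Substituting into each constraint:
  (1) -2(-14) - 2(4) - 2(0) + 2(0) = 20 ✓
  (2) y = 4, target 4 ✓ (first branch holds)
  (3) -14 < 0 ✓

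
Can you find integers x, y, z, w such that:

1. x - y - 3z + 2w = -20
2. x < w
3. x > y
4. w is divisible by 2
Yes

Take x = -13, y = -14, z = -1, w = -12. Substituting into each constraint:
  (1) (-13) + 14 - 3(-1) + 2(-12) = -20 ✓
  (2) -13 < -12 ✓
  (3) -13 > -14 ✓
  (4) -12 = 2 × -6, remainder 0 ✓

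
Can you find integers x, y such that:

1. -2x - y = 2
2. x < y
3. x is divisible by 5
Yes

Take x = -5, y = 8. Substituting into each constraint:
  (1) -2(-5) + (-8) = 2 ✓
  (2) -5 < 8 ✓
  (3) -5 = 5 × -1, remainder 0 ✓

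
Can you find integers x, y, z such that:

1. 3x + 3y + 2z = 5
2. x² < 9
Yes

Take x = 1, y = 0, z = 1. Substituting into each constraint:
  (1) 3(1) + 3(0) + 2(1) = 5 ✓
  (2) x² = (1)² = 1, and 1 < 9 ✓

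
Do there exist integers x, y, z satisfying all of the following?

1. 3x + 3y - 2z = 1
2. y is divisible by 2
Yes

Take x = 1, y = 0, z = 1. Substituting into each constraint:
  (1) 3(1) + 3(0) - 2(1) = 1 ✓
  (2) 0 = 2 × 0, remainder 0 ✓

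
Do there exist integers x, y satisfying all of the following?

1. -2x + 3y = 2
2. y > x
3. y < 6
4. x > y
No

A contradictory subset is {y > x, x > y}. No integer assignment can satisfy these jointly:

  - y > x: bounds one variable relative to another variable
  - x > y: bounds one variable relative to another variable

Direct contradiction: y > x and x > y cannot both hold.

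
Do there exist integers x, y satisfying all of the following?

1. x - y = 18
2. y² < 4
Yes

Take x = 18, y = 0. Substituting into each constraint:
  (1) 18 + 0 = 18 ✓
  (2) y² = (0)² = 0, and 0 < 4 ✓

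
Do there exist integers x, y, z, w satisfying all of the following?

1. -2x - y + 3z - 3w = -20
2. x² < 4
Yes

Take x = 0, y = 2, z = -6, w = 0. Substituting into each constraint:
  (1) -2(0) + (-2) + 3(-6) - 3(0) = -20 ✓
  (2) x² = (0)² = 0, and 0 < 4 ✓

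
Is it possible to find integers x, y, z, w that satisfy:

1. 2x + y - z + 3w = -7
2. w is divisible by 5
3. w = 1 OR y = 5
Yes

Take x = 0, y = 5, z = 12, w = 0. Substituting into each constraint:
  (1) 2(0) + 5 + (-12) + 3(0) = -7 ✓
  (2) 0 = 5 × 0, remainder 0 ✓
  (3) y = 5, target 5 ✓ (second branch holds)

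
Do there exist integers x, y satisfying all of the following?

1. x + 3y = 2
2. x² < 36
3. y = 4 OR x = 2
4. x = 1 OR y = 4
No

The full constraint system is jointly infeasible over the integers. Each constraint and what it forces:

  - x + 3y = 2: is a linear equation tying the variables together
  - x² < 36: restricts x to |x| ≤ 5
  - y = 4 OR x = 2: forces a choice: either y = 4 or x = 2
  - x = 1 OR y = 4: forces a choice: either x = 1 or y = 4

The bounds confine x to {-5, -4, -3, -2, -1, 0, 1, 2, 3, 4, 5}. For each value, substitute into the equation:
  • x = -5: the equation gives 3y = 7, so y would not be an integer.
  • x = -4: the equation forces y = 2, but neither branch of (y = 4 OR x = 2) holds.
  • x = -3: the equation gives 3y = 5, so y would not be an integer.
  • x = -2: the equation gives 3y = 4, so y would not be an integer.
  • x = -1: the equation forces y = 1, but neither branch of (y = 4 OR x = 2) holds.
  • x = 0: the equation gives 3y = 2, so y would not be an integer.
  • x = 1: the equation gives 3y = 1, so y would not be an integer.
  • x = 2: the equation forces y = 0, but neither branch of (x = 1 OR y = 4) holds.
  • x = 3: the equation gives 3y = -1, so y would not be an integer.
  • x = 4: the equation gives 3y = -2, so y would not be an integer.
  • x = 5: the equation forces y = -1, but neither branch of (y = 4 OR x = 2) holds.
Every case fails, so no integer solution exists.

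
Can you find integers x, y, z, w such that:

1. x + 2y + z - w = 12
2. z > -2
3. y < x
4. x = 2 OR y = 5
Yes

Take x = 2, y = 1, z = 0, w = -8. Substituting into each constraint:
  (1) 2 + 2(1) + 0 + 8 = 12 ✓
  (2) 0 > -2 ✓
  (3) 1 < 2 ✓
  (4) x = 2, target 2 ✓ (first branch holds)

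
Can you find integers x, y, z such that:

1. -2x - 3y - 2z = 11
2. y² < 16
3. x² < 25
Yes

Take x = 0, y = 1, z = -7. Substituting into each constraint:
  (1) -2(0) - 3(1) - 2(-7) = 11 ✓
  (2) y² = (1)² = 1, and 1 < 16 ✓
  (3) x² = (0)² = 0, and 0 < 25 ✓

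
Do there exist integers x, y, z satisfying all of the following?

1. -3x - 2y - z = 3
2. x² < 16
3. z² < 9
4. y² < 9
Yes

Take x = -1, y = 0, z = 0. Substituting into each constraint:
  (1) -3(-1) - 2(0) + 0 = 3 ✓
  (2) x² = (-1)² = 1, and 1 < 16 ✓
  (3) z² = (0)² = 0, and 0 < 9 ✓
  (4) y² = (0)² = 0, and 0 < 9 ✓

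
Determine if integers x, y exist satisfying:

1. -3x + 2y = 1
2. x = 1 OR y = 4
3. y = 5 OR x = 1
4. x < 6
Yes

Take x = 1, y = 2. Substituting into each constraint:
  (1) -3(1) + 2(2) = 1 ✓
  (2) x = 1, target 1 ✓ (first branch holds)
  (3) x = 1, target 1 ✓ (second branch holds)
  (4) 1 < 6 ✓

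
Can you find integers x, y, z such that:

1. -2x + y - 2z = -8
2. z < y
Yes

Take x = 5, y = 0, z = -1. Substituting into each constraint:
  (1) -2(5) + 0 - 2(-1) = -8 ✓
  (2) -1 < 0 ✓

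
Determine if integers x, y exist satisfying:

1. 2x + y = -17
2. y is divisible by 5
Yes

Take x = 4, y = -25. Substituting into each constraint:
  (1) 2(4) + (-25) = -17 ✓
  (2) -25 = 5 × -5, remainder 0 ✓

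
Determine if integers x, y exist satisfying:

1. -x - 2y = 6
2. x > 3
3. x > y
Yes

Take x = 4, y = -5. Substituting into each constraint:
  (1) (-4) - 2(-5) = 6 ✓
  (2) 4 > 3 ✓
  (3) 4 > -5 ✓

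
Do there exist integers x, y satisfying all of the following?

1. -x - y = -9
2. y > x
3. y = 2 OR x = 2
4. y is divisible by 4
No

The full constraint system is jointly infeasible over the integers. Each constraint and what it forces:

  - -x - y = -9: is a linear equation tying the variables together
  - y > x: bounds one variable relative to another variable
  - y = 2 OR x = 2: forces a choice: either y = 2 or x = 2
  - y is divisible by 4: restricts y to multiples of 4

Split on the disjunction (y = 2 OR x = 2):
  • If y = 2: this contradicts the divisibility constraint — 2 is not a multiple of 4.
  • If x = 2: with x = 2, writing y = 4y', every remaining term of the linear equation is divisible by 4, so the left side is ≡ 0 (mod 4); but the right side -7 ≡ 1 (mod 4). No integers can satisfy it.
Both branches are infeasible, so the system has no integer solution.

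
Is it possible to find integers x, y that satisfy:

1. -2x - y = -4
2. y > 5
Yes

Take x = -1, y = 6. Substituting into each constraint:
  (1) -2(-1) + (-6) = -4 ✓
  (2) 6 > 5 ✓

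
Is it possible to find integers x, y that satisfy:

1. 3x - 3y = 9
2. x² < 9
Yes

Take x = 0, y = -3. Substituting into each constraint:
  (1) 3(0) - 3(-3) = 9 ✓
  (2) x² = (0)² = 0, and 0 < 9 ✓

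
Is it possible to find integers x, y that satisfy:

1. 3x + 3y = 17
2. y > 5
No

Even the single constraint (3x + 3y = 17) is infeasible over the integers.

  - 3x + 3y = 17: every term on the left is divisible by 3, so the LHS ≡ 0 (mod 3), but the RHS 17 is not — no integer solution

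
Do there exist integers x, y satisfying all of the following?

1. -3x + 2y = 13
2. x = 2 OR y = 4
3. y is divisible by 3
No

A contradictory subset is {-3x + 2y = 13, x = 2 OR y = 4}. No integer assignment can satisfy these jointly:

  - -3x + 2y = 13: is a linear equation tying the variables together
  - x = 2 OR y = 4: forces a choice: either x = 2 or y = 4

Split on the disjunction (x = 2 OR y = 4):
  • If x = 2: with x = 2, every remaining term of the linear equation is divisible by 2, so the left side is ≡ 0 (mod 2); but the right side 19 ≡ 1 (mod 2). No integers can satisfy it.
  • If y = 4: with y = 4, every remaining term of the linear equation is divisible by 3, so the left side is ≡ 0 (mod 3); but the right side 5 ≡ 2 (mod 3). No integers can satisfy it.
Both branches are infeasible, so the system has no integer solution.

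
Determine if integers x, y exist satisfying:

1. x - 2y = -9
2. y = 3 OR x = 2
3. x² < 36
Yes

Take x = -3, y = 3. Substituting into each constraint:
  (1) (-3) - 2(3) = -9 ✓
  (2) y = 3, target 3 ✓ (first branch holds)
  (3) x² = (-3)² = 9, and 9 < 36 ✓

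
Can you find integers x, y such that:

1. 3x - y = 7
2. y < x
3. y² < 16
Yes

Take x = 3, y = 2. Substituting into each constraint:
  (1) 3(3) + (-2) = 7 ✓
  (2) 2 < 3 ✓
  (3) y² = (2)² = 4, and 4 < 16 ✓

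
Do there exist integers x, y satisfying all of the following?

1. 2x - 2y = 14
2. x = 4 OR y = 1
Yes

Take x = 4, y = -3. Substituting into each constraint:
  (1) 2(4) - 2(-3) = 14 ✓
  (2) x = 4, target 4 ✓ (first branch holds)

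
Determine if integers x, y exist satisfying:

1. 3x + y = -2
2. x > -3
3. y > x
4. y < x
No

A contradictory subset is {y > x, y < x}. No integer assignment can satisfy these jointly:

  - y > x: bounds one variable relative to another variable
  - y < x: bounds one variable relative to another variable

Direct contradiction: y > x and x > y cannot both hold.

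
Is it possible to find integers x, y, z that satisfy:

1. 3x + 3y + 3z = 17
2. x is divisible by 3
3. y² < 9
No

Even the single constraint (3x + 3y + 3z = 17) is infeasible over the integers.

  - 3x + 3y + 3z = 17: every term on the left is divisible by 3, so the LHS ≡ 0 (mod 3), but the RHS 17 is not — no integer solution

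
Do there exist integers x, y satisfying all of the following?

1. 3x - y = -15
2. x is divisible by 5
Yes

Take x = 0, y = 15. Substituting into each constraint:
  (1) 3(0) + (-15) = -15 ✓
  (2) 0 = 5 × 0, remainder 0 ✓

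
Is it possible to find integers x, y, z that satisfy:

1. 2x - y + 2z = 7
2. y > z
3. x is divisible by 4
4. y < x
Yes

Take x = 4, y = 1, z = 0. Substituting into each constraint:
  (1) 2(4) + (-1) + 2(0) = 7 ✓
  (2) 1 > 0 ✓
  (3) 4 = 4 × 1, remainder 0 ✓
  (4) 1 < 4 ✓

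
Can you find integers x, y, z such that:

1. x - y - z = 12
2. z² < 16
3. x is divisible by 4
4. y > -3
Yes

Take x = 12, y = -2, z = 2. Substituting into each constraint:
  (1) 12 + 2 + (-2) = 12 ✓
  (2) z² = (2)² = 4, and 4 < 16 ✓
  (3) 12 = 4 × 3, remainder 0 ✓
  (4) -2 > -3 ✓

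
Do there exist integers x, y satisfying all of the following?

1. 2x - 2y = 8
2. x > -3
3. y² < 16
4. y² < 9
Yes

Take x = 4, y = 0. Substituting into each constraint:
  (1) 2(4) - 2(0) = 8 ✓
  (2) 4 > -3 ✓
  (3) y² = (0)² = 0, and 0 < 16 ✓
  (4) y² = (0)² = 0, and 0 < 9 ✓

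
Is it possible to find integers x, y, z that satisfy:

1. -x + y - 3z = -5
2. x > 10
Yes

Take x = 11, y = 6, z = 0. Substituting into each constraint:
  (1) (-11) + 6 - 3(0) = -5 ✓
  (2) 11 > 10 ✓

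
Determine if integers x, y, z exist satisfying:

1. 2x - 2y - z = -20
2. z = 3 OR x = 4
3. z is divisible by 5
Yes

Take x = 4, y = 9, z = 10. Substituting into each constraint:
  (1) 2(4) - 2(9) + (-10) = -20 ✓
  (2) x = 4, target 4 ✓ (second branch holds)
  (3) 10 = 5 × 2, remainder 0 ✓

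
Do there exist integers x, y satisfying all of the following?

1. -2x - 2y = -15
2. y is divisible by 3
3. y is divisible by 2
No

Even the single constraint (-2x - 2y = -15) is infeasible over the integers.

  - -2x - 2y = -15: every term on the left is divisible by 2, so the LHS ≡ 0 (mod 2), but the RHS -15 is not — no integer solution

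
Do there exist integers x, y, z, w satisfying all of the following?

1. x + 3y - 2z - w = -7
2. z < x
Yes

Take x = 0, y = -3, z = -1, w = 0. Substituting into each constraint:
  (1) 0 + 3(-3) - 2(-1) + 0 = -7 ✓
  (2) -1 < 0 ✓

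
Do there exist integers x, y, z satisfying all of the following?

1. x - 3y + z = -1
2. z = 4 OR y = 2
Yes

Take x = 1, y = 2, z = 4. Substituting into each constraint:
  (1) 1 - 3(2) + 4 = -1 ✓
  (2) z = 4, target 4 ✓ (first branch holds)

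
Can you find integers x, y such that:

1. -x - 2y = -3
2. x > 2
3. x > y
Yes

Take x = 3, y = 0. Substituting into each constraint:
  (1) (-3) - 2(0) = -3 ✓
  (2) 3 > 2 ✓
  (3) 3 > 0 ✓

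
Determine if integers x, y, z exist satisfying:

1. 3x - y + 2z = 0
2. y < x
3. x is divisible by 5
Yes

Take x = 0, y = -2, z = -1. Substituting into each constraint:
  (1) 3(0) + 2 + 2(-1) = 0 ✓
  (2) -2 < 0 ✓
  (3) 0 = 5 × 0, remainder 0 ✓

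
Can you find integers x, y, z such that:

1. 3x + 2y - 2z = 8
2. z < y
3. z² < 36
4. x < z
Yes

Take x = 0, y = 5, z = 1. Substituting into each constraint:
  (1) 3(0) + 2(5) - 2(1) = 8 ✓
  (2) 1 < 5 ✓
  (3) z² = (1)² = 1, and 1 < 36 ✓
  (4) 0 < 1 ✓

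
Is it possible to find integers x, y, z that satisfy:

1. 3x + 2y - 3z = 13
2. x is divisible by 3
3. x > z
Yes

Take x = 0, y = 5, z = -1. Substituting into each constraint:
  (1) 3(0) + 2(5) - 3(-1) = 13 ✓
  (2) 0 = 3 × 0, remainder 0 ✓
  (3) 0 > -1 ✓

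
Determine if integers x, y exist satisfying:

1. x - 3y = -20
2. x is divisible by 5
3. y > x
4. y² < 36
Yes

Take x = -5, y = 5. Substituting into each constraint:
  (1) (-5) - 3(5) = -20 ✓
  (2) -5 = 5 × -1, remainder 0 ✓
  (3) 5 > -5 ✓
  (4) y² = (5)² = 25, and 25 < 36 ✓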